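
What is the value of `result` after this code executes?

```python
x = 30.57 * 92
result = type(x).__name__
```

x is float; result = 'float'

'float'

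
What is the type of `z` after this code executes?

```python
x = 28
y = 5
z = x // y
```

int // int = int

int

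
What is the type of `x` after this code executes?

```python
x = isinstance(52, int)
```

isinstance() returns bool

bool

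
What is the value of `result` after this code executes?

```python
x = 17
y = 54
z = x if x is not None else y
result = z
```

x = 17; y = 54; z = 17; result = 17

17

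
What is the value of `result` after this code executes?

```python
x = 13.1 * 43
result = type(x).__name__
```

x is float; result = 'float'

'float'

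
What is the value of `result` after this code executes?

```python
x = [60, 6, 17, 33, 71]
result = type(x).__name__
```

x is list; result = 'list'

'list'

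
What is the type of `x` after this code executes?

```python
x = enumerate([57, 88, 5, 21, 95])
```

enumerate() returns an enumerate object

enumerate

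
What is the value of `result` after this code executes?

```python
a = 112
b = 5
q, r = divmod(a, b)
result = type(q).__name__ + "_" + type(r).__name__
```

a is int; b is int; q is int; r is int; result = 'int_int'

'int_int'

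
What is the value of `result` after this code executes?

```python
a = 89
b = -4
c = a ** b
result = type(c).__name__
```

a is int; b is int; c is float; result = 'float'

'float'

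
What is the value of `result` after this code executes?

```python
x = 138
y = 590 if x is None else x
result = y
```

x = 138; y = 138; result = 138

138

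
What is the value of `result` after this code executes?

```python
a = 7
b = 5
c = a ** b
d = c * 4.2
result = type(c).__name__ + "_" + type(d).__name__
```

a is int; b is int; c is int; d is float; result = 'int_float'

'int_float'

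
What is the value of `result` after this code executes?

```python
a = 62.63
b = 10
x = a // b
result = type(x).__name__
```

a is float; b is int; x is float; result = 'float'

'float'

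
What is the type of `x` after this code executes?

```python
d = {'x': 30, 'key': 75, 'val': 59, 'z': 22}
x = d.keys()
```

.keys() returns dict_keys view

dict_keys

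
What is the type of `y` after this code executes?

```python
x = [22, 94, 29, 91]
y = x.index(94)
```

list.index() returns int

int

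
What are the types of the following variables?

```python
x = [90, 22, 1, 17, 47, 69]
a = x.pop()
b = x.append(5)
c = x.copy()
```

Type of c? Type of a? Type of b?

copy() returns list; pop() returns element; append() returns None

list, int, NoneType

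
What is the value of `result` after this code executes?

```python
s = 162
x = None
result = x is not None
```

s = 162; x = None; result = False

False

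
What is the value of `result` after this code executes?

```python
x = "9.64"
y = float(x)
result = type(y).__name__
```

x is str; y is float; result = 'float'

'float'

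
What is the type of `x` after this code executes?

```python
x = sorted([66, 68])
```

sorted() always returns list

list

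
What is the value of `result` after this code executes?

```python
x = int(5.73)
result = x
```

x = 5; result = 5

5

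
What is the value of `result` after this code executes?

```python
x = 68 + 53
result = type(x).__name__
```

x is int; result = 'int'

'int'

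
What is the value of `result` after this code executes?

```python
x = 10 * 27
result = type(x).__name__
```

x is int; result = 'int'

'int'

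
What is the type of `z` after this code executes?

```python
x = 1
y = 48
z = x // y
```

int // int = int

int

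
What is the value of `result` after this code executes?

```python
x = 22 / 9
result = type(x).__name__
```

x is float; result = 'float'

'float'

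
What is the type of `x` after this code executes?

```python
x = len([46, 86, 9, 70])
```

len() always returns int

int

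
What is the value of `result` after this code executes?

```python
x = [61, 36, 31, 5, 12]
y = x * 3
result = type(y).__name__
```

x is list; y is list; result = 'list'

'list'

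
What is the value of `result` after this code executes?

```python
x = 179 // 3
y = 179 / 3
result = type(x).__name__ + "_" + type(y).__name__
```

x is int; y is float; result = 'int_float'

'int_float'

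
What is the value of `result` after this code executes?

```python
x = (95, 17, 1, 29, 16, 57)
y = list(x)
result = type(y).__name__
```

x is tuple; y is list; result = 'list'

'list'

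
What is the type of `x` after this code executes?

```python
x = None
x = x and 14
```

'and' returns first falsy value (None)

NoneType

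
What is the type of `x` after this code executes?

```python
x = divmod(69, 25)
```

divmod() returns tuple of (quotient, remainder)

tuple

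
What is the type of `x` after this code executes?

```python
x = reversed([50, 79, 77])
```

reversed() on a list returns list_reverseiterator

list_reverseiterator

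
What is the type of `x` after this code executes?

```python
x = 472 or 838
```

'or' returns first truthy value (int)

int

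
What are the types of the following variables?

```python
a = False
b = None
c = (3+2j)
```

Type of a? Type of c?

a is assigned the constant False, which has type bool; c is assigned (3+2j), an int plus an imaginary literal (j suffix), which evaluates to complex

bool, complex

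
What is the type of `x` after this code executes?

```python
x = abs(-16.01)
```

abs() of float returns float

float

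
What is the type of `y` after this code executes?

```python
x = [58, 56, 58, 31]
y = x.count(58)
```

list.count() returns int

int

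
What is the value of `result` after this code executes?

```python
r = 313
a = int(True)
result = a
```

r = 313; a = 1; result = 1

1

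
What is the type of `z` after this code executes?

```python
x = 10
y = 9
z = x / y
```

int / int = float

float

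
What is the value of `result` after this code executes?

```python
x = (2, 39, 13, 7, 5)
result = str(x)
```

x = (2, 39, 13, 7, 5); result = '(2, 39, 13, 7, 5)'

'(2, 39, 13, 7, 5)'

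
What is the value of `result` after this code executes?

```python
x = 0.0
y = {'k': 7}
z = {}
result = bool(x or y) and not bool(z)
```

x = 0.0; y = {'k': 7}; z = {}; result = True

True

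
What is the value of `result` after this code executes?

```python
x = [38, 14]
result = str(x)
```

x = [38, 14]; result = '[38, 14]'

'[38, 14]'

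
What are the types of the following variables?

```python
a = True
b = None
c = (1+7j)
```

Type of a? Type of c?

a is assigned the constant True, which has type bool; c is assigned (1+7j), an int plus an imaginary literal (j suffix), which evaluates to complex

bool, complex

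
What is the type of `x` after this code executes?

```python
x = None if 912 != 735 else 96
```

912 != 735 is True, so the if branch is taken

NoneType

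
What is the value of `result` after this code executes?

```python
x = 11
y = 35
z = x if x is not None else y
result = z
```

x = 11; y = 35; z = 11; result = 11

11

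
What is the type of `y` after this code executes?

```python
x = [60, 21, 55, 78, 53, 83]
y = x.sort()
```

list.sort() returns None (mutates in place)

NoneType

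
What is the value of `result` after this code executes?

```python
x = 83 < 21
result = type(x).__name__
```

x is bool; result = 'bool'

'bool'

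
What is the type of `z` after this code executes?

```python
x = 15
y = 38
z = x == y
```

Equality comparison returns bool

bool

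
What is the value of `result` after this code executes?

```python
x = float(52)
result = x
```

x = 52.0; result = 52.0

52.0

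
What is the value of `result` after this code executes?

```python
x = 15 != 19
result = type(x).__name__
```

x is bool; result = 'bool'

'bool'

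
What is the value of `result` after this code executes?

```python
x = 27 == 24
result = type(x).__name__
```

x is bool; result = 'bool'

'bool'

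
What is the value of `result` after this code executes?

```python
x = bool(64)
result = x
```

x = True; result = True

True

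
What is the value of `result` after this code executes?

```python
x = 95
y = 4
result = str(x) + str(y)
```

x = 95; y = 4; result = '954'

'954'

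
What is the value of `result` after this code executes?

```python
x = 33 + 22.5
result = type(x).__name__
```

x is float; result = 'float'

'float'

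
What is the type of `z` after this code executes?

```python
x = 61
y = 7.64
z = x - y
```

int - float = float

float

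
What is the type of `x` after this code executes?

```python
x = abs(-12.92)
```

abs() of float returns float

float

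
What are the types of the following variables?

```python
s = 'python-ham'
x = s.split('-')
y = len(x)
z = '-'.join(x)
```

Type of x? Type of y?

str.split() returns list; len() returns int

list, int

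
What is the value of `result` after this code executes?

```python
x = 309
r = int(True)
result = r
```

x = 309; r = 1; result = 1

1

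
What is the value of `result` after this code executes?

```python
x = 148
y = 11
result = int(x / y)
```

x = 148; y = 11; result = 13

13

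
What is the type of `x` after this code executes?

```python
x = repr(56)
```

repr() returns str

str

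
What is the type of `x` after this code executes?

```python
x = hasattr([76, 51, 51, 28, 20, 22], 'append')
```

hasattr() returns bool

bool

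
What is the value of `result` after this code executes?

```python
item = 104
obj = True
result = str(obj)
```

item = 104; obj = True; result = 'True'

'True'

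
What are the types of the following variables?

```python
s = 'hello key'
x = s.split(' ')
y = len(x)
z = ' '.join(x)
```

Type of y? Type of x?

len() returns int; str.split() returns list

int, list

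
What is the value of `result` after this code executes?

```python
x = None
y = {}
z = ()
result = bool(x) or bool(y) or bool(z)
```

x = None; y = {}; z = (); result = False

False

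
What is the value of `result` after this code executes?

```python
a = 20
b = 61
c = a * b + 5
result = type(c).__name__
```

a is int; b is int; c is int; result = 'int'

'int'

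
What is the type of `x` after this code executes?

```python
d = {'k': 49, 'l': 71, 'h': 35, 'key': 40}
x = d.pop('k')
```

dict.pop() returns the value

int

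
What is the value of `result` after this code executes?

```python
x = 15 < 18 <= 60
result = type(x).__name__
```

x is bool; result = 'bool'

'bool'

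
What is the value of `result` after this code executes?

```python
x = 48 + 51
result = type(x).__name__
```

x is int; result = 'int'

'int'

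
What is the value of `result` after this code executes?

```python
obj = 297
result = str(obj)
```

obj = 297; result = '297'

'297'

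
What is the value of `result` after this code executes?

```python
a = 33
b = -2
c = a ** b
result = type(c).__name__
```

a is int; b is int; c is float; result = 'float'

'float'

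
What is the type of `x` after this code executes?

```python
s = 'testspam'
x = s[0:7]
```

Slicing a str returns str

str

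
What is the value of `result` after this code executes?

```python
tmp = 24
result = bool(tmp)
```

tmp = 24; result = True

True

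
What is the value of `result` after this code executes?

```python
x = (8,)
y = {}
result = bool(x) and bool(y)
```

x = (8,); y = {}; result = False

False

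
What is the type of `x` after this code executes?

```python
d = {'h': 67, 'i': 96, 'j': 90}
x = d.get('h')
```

dict.get() returns value type when found

int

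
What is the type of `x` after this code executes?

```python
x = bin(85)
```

bin() returns str representation

str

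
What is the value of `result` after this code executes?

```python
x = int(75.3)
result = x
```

x = 75; result = 75

75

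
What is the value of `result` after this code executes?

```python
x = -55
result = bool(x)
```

x = -55; result = True

True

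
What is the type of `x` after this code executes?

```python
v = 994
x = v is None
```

'is' comparison returns bool

bool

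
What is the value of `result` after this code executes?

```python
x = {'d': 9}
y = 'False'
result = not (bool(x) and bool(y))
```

x = {'d': 9}; y = 'False'; result = False

False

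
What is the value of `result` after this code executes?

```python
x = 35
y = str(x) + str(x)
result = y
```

x = 35; y = '3535'; result = '3535'

'3535'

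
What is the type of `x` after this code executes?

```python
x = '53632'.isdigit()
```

str.isdigit() returns bool

bool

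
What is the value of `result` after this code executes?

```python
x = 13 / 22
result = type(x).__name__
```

x is float; result = 'float'

'float'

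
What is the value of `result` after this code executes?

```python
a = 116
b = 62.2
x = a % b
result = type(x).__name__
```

a is int; b is float; x is float; result = 'float'

'float'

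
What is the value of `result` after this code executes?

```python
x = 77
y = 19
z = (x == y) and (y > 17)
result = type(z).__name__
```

x is int; y is int; z is bool; result = 'bool'

'bool'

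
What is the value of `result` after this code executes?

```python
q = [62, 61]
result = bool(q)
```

q = [62, 61]; result = True

True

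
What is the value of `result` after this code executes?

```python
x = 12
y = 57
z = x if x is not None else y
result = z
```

x = 12; y = 57; z = 12; result = 12

12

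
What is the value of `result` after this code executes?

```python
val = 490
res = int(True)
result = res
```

val = 490; res = 1; result = 1

1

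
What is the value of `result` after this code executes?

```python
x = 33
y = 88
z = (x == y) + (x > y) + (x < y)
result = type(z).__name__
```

x is int; y is int; z is int; result = 'int'

'int'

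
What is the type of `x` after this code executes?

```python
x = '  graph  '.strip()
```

str.strip() returns str

str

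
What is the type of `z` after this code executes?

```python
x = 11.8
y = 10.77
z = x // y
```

float // float = float

float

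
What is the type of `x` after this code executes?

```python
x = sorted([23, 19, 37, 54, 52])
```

sorted() always returns list

list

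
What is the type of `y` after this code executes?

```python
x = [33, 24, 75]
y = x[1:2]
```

Slicing a list returns a list

list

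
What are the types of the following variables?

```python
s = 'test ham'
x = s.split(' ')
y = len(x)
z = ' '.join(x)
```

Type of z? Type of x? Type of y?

str.join() returns str; str.split() returns list; len() returns int

str, list, int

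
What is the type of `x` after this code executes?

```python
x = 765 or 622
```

'or' returns first truthy value (int)

int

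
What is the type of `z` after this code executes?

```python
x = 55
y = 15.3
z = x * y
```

int * float = float

float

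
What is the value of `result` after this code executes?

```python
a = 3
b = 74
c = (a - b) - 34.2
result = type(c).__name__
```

a is int; b is int; c is float; result = 'float'

'float'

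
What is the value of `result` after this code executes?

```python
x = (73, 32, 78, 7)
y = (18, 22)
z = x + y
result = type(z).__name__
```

x is tuple; y is tuple; z is tuple; result = 'tuple'

'tuple'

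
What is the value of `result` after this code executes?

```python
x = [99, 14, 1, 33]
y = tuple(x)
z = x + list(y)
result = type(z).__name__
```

x is list; y is tuple; z is list; result = 'list'

'list'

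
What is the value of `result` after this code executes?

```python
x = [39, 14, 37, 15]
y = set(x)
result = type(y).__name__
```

x is list; y is set; result = 'set'

'set'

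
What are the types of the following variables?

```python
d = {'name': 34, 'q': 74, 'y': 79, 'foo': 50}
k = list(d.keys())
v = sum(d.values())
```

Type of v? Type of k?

sum of ints is int; list() converts to list

int, list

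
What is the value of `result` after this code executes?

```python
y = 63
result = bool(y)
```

y = 63; result = True

True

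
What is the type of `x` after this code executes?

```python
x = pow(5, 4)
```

pow(int, int) returns int

int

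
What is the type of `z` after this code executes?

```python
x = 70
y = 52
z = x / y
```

int / int = float

float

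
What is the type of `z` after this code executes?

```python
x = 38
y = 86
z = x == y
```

Equality comparison returns bool

bool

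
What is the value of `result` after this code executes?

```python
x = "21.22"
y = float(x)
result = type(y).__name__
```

x is str; y is float; result = 'float'

'float'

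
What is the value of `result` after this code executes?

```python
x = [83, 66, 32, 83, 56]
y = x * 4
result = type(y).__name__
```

x is list; y is list; result = 'list'

'list'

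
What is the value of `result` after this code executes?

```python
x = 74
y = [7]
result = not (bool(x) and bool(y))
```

x = 74; y = [7]; result = False

False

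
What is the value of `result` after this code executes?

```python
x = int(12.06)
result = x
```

x = 12; result = 12

12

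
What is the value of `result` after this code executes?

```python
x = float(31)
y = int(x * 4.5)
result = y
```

x = 31.0; y = 139; result = 139

139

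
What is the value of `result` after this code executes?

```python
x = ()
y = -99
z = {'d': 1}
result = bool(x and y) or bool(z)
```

x = (); y = -99; z = {'d': 1}; result = True

True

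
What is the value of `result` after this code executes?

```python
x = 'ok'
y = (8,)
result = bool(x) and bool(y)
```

x = 'ok'; y = (8,); result = True

True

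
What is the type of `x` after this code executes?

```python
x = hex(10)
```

hex() returns str representation

str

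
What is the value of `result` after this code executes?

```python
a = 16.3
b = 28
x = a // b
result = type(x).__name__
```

a is float; b is int; x is float; result = 'float'

'float'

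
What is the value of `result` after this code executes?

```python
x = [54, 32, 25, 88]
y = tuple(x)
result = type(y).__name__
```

x is list; y is tuple; result = 'tuple'

'tuple'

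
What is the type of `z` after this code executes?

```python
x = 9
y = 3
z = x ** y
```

positive int ** positive int = int

int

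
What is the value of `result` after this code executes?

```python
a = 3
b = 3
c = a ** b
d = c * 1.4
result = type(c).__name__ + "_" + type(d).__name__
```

a is int; b is int; c is int; d is float; result = 'int_float'

'int_float'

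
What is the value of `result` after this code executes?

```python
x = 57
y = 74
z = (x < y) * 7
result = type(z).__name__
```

x is int; y is int; z is int; result = 'int'

'int'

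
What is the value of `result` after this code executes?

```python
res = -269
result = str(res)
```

res = -269; result = '-269'

'-269'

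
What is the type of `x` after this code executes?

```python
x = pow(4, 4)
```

pow(int, int) returns int

int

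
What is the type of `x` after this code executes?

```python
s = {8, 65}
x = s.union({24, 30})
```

set.union() returns a new set

set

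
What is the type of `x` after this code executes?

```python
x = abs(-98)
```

abs() of int returns int

int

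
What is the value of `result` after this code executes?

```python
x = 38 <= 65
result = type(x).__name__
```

x is bool; result = 'bool'

'bool'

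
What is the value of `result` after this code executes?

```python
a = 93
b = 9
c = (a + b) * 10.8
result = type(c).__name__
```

a is int; b is int; c is float; result = 'float'

'float'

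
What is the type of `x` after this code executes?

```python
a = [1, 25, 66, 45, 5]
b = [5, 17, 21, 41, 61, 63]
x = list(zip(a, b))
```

list(zip()) returns a list of tuples

list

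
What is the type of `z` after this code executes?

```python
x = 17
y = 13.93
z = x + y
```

int + float = float

float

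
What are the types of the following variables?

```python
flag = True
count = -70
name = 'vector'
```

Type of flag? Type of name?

flag is assigned the constant True, which has type bool; name is assigned a quoted string literal, so it is a str

bool, str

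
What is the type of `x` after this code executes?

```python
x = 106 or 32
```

'or' returns first truthy value (int)

int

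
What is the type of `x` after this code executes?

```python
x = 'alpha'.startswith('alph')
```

str.startswith() returns bool

bool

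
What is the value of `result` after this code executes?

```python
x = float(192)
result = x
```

x = 192.0; result = 192.0

192.0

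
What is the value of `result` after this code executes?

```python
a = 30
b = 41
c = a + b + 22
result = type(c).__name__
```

a is int; b is int; c is int; result = 'int'

'int'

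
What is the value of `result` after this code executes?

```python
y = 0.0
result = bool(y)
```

y = 0.0; result = False

False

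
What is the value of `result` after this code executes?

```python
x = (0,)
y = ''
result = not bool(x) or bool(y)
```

x = (0,); y = ''; result = False

False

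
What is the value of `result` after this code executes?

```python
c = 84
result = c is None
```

c = 84; result = False

False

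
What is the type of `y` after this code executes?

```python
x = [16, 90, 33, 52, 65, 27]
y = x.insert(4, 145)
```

list.insert() returns None

NoneType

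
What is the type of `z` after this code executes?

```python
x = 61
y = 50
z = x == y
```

Equality comparison returns bool

bool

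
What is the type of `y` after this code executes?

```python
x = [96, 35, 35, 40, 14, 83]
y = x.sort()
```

list.sort() returns None (mutates in place)

NoneType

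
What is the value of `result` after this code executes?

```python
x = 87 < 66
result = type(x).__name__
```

x is bool; result = 'bool'

'bool'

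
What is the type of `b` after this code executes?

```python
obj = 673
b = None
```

None has type NoneType

NoneType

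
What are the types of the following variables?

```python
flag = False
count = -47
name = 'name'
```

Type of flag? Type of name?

flag is assigned the constant False, which has type bool; name is assigned a quoted string literal, so it is a str

bool, str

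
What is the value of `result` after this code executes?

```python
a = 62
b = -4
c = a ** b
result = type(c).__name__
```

a is int; b is int; c is float; result = 'float'

'float'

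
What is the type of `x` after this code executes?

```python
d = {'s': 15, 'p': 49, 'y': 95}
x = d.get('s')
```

dict.get() returns value type when found

int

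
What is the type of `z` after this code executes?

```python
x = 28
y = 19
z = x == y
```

Equality comparison returns bool

bool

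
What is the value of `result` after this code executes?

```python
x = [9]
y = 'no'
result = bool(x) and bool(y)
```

x = [9]; y = 'no'; result = True

True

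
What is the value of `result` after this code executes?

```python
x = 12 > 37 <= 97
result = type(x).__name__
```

x is bool; result = 'bool'

'bool'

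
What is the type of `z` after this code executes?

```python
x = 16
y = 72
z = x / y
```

int / int = float

float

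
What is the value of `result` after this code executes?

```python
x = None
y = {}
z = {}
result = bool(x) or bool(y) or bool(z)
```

x = None; y = {}; z = {}; result = False

False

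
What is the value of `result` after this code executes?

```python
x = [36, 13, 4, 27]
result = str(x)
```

x = [36, 13, 4, 27]; result = '[36, 13, 4, 27]'

'[36, 13, 4, 27]'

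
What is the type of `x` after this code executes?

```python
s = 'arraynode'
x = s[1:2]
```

Slicing a str returns str

str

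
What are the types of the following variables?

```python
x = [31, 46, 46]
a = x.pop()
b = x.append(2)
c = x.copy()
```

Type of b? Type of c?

append() returns None; copy() returns list

NoneType, list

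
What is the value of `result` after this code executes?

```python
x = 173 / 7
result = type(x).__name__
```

x is float; result = 'float'

'float'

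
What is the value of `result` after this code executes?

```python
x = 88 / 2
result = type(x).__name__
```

x is float; result = 'float'

'float'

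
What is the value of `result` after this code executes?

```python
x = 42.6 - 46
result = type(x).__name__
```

x is float; result = 'float'

'float'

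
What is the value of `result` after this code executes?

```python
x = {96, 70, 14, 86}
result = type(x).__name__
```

x is set; result = 'set'

'set'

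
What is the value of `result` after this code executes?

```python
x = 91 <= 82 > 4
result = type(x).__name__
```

x is bool; result = 'bool'

'bool'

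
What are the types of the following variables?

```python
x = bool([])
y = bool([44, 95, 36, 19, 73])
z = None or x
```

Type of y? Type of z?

bool() returns bool; None or bool returns the bool

bool, bool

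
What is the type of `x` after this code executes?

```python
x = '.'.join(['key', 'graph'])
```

str.join() returns str

str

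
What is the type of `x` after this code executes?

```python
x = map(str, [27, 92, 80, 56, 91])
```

map() returns a map object

map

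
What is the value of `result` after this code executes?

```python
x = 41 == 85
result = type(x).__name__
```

x is bool; result = 'bool'

'bool'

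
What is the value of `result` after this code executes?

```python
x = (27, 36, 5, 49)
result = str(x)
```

x = (27, 36, 5, 49); result = '(27, 36, 5, 49)'

'(27, 36, 5, 49)'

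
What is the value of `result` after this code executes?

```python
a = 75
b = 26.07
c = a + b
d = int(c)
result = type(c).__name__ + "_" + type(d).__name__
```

a is int; b is float; c is float; d is int; result = 'float_int'

'float_int'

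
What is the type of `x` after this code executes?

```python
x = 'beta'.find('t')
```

str.find() returns int index

int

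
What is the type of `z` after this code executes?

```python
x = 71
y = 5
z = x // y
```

int // int = int

int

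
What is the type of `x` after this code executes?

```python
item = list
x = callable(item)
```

callable() returns bool

bool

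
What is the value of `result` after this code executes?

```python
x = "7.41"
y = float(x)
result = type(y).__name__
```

x is str; y is float; result = 'float'

'float'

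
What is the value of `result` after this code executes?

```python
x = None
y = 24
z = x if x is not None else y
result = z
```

x = None; y = 24; z = 24; result = 24

24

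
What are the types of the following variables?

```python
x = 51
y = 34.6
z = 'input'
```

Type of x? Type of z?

x is assigned a bare integer (no decimal point), so it is an int; z is assigned a quoted string literal, so it is a str

int, str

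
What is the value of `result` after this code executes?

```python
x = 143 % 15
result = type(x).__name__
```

x is int; result = 'int'

'int'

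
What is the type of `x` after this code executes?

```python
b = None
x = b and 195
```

'and' returns first falsy value (None)

NoneType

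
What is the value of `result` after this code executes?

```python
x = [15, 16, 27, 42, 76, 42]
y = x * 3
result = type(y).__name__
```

x is list; y is list; result = 'list'

'list'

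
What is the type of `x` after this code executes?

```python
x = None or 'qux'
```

'or' with None returns the other truthy value (str)

str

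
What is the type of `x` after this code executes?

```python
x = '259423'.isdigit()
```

str.isdigit() returns bool

bool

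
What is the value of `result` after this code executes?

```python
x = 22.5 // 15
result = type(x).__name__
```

x is float; result = 'float'

'float'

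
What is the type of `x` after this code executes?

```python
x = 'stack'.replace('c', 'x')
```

str.replace() returns str

str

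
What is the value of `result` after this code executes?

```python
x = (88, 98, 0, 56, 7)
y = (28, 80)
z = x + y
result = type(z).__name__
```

x is tuple; y is tuple; z is tuple; result = 'tuple'

'tuple'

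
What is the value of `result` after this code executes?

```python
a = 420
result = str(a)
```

a = 420; result = '420'

'420'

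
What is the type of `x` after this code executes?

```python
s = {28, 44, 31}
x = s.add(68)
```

set.add() returns None (mutates in place)

NoneType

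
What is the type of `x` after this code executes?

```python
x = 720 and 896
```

'and' with truthy values returns last operand (int)

int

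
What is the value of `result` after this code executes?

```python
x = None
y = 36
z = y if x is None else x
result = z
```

x = None; y = 36; z = 36; result = 36

36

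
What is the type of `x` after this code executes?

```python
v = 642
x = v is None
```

'is' comparison returns bool

bool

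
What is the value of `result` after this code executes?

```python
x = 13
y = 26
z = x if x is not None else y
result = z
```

x = 13; y = 26; z = 13; result = 13

13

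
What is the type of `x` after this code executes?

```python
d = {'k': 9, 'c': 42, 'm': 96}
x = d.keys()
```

.keys() returns dict_keys view

dict_keys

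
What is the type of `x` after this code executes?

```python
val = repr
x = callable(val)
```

callable() returns bool

bool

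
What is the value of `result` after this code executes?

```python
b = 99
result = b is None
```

b = 99; result = False

False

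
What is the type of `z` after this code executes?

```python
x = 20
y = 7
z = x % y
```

int % int = int

int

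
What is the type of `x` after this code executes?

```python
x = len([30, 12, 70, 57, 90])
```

len() always returns int

int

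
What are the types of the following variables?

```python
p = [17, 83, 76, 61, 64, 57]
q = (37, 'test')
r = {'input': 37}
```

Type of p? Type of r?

p is assigned a list literal (square brackets); r is assigned a dict literal ({key: value})

list, dict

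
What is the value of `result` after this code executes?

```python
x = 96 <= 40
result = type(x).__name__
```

x is bool; result = 'bool'

'bool'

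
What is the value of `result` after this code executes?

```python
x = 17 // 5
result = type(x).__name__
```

x is int; result = 'int'

'int'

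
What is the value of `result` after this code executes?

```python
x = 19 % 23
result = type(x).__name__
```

x is int; result = 'int'

'int'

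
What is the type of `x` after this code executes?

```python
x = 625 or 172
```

'or' returns first truthy value (int)

int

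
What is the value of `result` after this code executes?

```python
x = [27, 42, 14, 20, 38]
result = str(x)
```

x = [27, 42, 14, 20, 38]; result = '[27, 42, 14, 20, 38]'

'[27, 42, 14, 20, 38]'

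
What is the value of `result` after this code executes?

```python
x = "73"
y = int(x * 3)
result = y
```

x = '73'; y = 737373; result = 737373

737373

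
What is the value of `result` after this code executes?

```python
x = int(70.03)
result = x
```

x = 70; result = 70

70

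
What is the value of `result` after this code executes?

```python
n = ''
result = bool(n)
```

n = ''; result = False

False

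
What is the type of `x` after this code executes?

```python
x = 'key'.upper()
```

str.upper() returns str

str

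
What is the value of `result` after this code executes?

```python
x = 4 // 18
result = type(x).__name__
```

x is int; result = 'int'

'int'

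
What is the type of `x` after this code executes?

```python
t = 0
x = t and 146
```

'and' returns first falsy value (0 is int)

int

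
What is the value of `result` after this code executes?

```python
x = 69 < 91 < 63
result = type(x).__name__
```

x is bool; result = 'bool'

'bool'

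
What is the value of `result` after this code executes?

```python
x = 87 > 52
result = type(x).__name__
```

x is bool; result = 'bool'

'bool'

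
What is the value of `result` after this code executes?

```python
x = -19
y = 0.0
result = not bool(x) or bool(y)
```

x = -19; y = 0.0; result = False

False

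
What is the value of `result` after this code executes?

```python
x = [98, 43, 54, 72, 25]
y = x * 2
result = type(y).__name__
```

x is list; y is list; result = 'list'

'list'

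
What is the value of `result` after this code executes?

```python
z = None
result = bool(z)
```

z = None; result = False

False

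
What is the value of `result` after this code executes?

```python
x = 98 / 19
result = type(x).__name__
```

x is float; result = 'float'

'float'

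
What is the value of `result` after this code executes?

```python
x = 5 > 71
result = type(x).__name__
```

x is bool; result = 'bool'

'bool'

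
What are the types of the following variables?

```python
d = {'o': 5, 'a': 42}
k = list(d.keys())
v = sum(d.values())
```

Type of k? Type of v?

list() converts to list; sum of ints is int

list, int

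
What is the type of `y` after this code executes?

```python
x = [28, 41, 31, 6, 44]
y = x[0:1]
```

Slicing a list returns a list

list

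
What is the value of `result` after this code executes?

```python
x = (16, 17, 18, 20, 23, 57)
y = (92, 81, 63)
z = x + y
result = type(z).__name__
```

x is tuple; y is tuple; z is tuple; result = 'tuple'

'tuple'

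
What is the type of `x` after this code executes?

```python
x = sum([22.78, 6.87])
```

sum() of floats returns float

float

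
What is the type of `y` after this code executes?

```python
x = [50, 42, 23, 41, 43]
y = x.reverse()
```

list.reverse() returns None

NoneType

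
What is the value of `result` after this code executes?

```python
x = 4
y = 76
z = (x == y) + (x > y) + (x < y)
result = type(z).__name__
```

x is int; y is int; z is int; result = 'int'

'int'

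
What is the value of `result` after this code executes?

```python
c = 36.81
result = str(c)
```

c = 36.81; result = '36.81'

'36.81'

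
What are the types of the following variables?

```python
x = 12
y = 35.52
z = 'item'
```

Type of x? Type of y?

x is assigned a bare integer (no decimal point), so it is an int; y is assigned a number with a decimal point, so it is a float

int, float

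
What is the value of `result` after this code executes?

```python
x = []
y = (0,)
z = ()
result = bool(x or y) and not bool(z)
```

x = []; y = (0,); z = (); result = True

True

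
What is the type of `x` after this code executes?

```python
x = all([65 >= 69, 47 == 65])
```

all() returns bool

bool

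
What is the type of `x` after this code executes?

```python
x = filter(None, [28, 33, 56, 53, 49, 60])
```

filter() returns a filter object

filter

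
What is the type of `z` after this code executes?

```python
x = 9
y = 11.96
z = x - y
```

int - float = float

float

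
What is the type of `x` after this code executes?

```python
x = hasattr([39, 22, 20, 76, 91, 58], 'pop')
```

hasattr() returns bool

bool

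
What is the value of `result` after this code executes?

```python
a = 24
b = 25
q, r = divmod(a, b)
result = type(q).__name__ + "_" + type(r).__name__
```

a is int; b is int; q is int; r is int; result = 'int_int'

'int_int'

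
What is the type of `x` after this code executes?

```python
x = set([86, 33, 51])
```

set() constructor returns set

set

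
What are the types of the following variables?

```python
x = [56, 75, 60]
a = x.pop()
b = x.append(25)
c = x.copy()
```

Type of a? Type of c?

pop() returns element; copy() returns list

int, list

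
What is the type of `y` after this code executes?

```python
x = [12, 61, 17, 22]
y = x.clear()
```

list.clear() returns None

NoneType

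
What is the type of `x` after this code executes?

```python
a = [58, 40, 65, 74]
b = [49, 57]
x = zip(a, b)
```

zip() returns a zip object

zip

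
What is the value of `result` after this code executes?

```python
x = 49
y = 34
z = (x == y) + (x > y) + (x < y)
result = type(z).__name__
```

x is int; y is int; z is int; result = 'int'

'int'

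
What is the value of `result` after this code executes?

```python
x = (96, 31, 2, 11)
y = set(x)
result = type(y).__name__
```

x is tuple; y is set; result = 'set'

'set'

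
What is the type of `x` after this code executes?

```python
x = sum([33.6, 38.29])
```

sum() of floats returns float

float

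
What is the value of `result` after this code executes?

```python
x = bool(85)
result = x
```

x = True; result = True

True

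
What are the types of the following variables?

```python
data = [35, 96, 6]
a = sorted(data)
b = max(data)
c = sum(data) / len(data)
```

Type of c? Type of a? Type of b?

int / int = float; sorted() returns list; max of ints returns int

float, list, int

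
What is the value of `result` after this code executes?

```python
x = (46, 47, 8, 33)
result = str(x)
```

x = (46, 47, 8, 33); result = '(46, 47, 8, 33)'

'(46, 47, 8, 33)'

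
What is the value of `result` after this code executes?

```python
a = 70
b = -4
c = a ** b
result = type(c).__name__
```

a is int; b is int; c is float; result = 'float'

'float'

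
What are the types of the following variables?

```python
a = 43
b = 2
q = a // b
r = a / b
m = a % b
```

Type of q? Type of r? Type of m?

// returns int; / returns float; % of ints returns int

int, float, int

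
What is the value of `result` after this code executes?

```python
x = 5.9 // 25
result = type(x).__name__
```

x is float; result = 'float'

'float'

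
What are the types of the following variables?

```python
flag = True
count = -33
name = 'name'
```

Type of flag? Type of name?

flag is assigned the constant True, which has type bool; name is assigned a quoted string literal, so it is a str

bool, str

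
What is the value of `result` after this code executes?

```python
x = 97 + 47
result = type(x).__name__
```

x is int; result = 'int'

'int'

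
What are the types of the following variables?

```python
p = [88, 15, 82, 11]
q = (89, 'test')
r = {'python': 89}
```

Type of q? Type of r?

q is assigned a tuple (parenthesized, comma-separated values); r is assigned a dict literal ({key: value})

tuple, dict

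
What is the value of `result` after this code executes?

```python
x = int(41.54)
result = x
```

x = 41; result = 41

41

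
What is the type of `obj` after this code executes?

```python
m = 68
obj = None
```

None has type NoneType

NoneType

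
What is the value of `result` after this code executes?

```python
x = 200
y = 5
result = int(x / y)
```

x = 200; y = 5; result = 40

40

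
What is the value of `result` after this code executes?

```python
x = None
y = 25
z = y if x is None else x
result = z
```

x = None; y = 25; z = 25; result = 25

25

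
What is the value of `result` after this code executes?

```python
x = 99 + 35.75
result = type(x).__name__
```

x is float; result = 'float'

'float'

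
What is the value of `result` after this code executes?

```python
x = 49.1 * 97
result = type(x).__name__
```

x is float; result = 'float'

'float'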